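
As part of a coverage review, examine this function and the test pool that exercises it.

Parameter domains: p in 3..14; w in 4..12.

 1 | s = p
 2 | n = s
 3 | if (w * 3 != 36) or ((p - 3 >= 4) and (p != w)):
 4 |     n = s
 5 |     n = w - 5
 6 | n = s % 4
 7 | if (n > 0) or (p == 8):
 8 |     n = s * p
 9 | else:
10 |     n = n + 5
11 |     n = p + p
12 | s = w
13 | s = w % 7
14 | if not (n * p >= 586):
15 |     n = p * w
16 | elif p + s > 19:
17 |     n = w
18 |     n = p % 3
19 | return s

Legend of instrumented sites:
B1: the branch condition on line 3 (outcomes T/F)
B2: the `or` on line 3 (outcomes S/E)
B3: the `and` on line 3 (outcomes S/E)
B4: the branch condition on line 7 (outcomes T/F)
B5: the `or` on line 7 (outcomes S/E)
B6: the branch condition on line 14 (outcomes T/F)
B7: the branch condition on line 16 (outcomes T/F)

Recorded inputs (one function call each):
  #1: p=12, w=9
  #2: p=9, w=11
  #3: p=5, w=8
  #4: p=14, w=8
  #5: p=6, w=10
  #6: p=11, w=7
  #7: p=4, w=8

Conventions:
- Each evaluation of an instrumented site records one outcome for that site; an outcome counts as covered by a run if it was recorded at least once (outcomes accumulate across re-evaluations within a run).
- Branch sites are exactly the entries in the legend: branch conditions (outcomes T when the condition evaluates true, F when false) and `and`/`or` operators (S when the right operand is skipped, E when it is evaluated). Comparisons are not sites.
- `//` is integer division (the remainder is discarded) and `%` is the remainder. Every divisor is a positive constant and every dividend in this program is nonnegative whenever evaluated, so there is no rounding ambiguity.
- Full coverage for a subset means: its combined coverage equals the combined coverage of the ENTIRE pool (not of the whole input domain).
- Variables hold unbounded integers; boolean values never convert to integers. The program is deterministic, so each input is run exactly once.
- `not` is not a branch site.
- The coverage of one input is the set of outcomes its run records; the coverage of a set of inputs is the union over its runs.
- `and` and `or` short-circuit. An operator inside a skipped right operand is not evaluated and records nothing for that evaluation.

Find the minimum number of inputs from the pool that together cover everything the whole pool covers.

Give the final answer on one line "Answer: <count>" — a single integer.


test 1 (p=12, w=9) fires B2->S, B1->T, B5->E, B4->F, B6->T; hits B1=T, B2=S, B4=F, B5=E, B6=T
test 2 (p=9, w=11) fires B2->S, B1->T, B5->S, B4->T, B6->F, B7->F; hits B1=T, B2=S, B4=T, B5=S, B6=F, B7=F
test 3 (p=5, w=8) fires B2->S, B1->T, B5->S, B4->T, B6->T; hits B1=T, B2=S, B4=T, B5=S, B6=T
test 4 (p=14, w=8) fires B2->S, B1->T, B5->S, B4->T, B6->F, B7->F; hits B1=T, B2=S, B4=T, B5=S, B6=F, B7=F
test 5 (p=6, w=10) fires B2->S, B1->T, B5->S, B4->T, B6->T; hits B1=T, B2=S, B4=T, B5=S, B6=T
test 6 (p=11, w=7) fires B2->S, B1->T, B5->S, B4->T, B6->F, B7->F; hits B1=T, B2=S, B4=T, B5=S, B6=F, B7=F
test 7 (p=4, w=8) fires B2->S, B1->T, B5->E, B4->F, B6->T; hits B1=T, B2=S, B4=F, B5=E, B6=T
pool-wide coverage (9 outcomes): B1=T, B2=S, B4=T, B4=F, B5=S, B5=E, B6=T, B6=F, B7=F
checked all size-1 subsets: none covers 9 outcomes (max 6/9)
inputs {1, 2} (size 2) cover everything; no size-2 subset with a lexicographically smaller index list covers all 9
Answer: 2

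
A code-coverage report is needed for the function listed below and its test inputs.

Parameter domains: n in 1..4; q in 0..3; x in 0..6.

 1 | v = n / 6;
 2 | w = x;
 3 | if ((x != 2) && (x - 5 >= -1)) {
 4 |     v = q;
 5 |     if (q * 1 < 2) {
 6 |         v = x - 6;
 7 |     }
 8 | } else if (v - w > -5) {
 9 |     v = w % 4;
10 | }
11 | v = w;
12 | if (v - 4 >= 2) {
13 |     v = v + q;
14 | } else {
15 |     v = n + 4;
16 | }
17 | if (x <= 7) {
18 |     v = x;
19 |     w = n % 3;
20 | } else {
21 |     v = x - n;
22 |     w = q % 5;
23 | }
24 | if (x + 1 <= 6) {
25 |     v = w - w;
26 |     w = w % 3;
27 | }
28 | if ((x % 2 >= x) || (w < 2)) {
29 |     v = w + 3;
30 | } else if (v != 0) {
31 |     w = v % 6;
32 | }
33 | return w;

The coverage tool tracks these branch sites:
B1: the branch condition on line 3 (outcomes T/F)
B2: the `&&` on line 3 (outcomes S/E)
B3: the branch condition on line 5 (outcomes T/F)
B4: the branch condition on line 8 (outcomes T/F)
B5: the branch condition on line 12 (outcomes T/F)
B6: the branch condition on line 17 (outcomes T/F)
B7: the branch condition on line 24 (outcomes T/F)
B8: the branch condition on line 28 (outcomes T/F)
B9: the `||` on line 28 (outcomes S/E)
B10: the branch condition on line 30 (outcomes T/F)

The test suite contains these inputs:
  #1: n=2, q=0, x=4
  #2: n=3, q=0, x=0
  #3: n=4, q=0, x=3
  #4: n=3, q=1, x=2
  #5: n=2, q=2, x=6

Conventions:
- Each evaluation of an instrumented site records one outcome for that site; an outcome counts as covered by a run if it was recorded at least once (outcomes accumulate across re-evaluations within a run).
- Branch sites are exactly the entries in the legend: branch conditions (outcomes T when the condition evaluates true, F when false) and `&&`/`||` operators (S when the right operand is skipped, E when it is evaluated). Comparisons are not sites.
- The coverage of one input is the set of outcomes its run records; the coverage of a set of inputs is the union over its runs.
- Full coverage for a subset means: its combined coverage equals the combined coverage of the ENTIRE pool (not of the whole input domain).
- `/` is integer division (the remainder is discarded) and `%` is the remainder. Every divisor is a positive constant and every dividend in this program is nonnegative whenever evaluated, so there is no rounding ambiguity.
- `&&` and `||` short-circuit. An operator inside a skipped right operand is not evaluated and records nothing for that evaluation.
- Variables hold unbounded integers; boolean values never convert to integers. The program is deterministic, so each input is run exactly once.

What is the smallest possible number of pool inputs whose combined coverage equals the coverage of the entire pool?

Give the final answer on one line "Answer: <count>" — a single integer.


input #1 (n=2, q=0, x=4): events B2->E, B1->T, B3->T, B5->F, B6->T, B7->T, B9->E, B8->F, B10->F; covers B1=T, B2=E, B3=T, B5=F, B6=T, B7=T, B8=F, B9=E, B10=F
input #2 (n=3, q=0, x=0): events B2->E, B1->F, B4->T, B5->F, B6->T, B7->T, B9->S, B8->T; covers B1=F, B2=E, B4=T, B5=F, B6=T, B7=T, B8=T, B9=S
input #3 (n=4, q=0, x=3): events B2->E, B1->F, B4->T, B5->F, B6->T, B7->T, B9->E, B8->T; covers B1=F, B2=E, B4=T, B5=F, B6=T, B7=T, B8=T, B9=E
input #4 (n=3, q=1, x=2): events B2->S, B1->F, B4->T, B5->F, B6->T, B7->T, B9->E, B8->T; covers B1=F, B2=S, B4=T, B5=F, B6=T, B7=T, B8=T, B9=E
input #5 (n=2, q=2, x=6): events B2->E, B1->T, B3->F, B5->T, B6->T, B7->F, B9->E, B8->F, B10->T; covers B1=T, B2=E, B3=F, B5=T, B6=T, B7=F, B8=F, B9=E, B10=T
the full pool covers 18 outcomes: B1=T, B1=F, B2=S, B2=E, B3=T, B3=F, B4=T, B5=T, B5=F, B6=T, B7=T, B7=F, B8=T, B8=F, B9=S, B9=E, B10=T, B10=F
no size-1 subset reaches all 18 outcomes (best union: 9/18)
no size-2 subset reaches all 18 outcomes (best union: 15/18)
no size-3 subset reaches all 18 outcomes (best union: 17/18)
at size 4, {1, 2, 4, 5} reaches all 18 outcomes; every lexicographically earlier size-4 subset fails
Answer: 4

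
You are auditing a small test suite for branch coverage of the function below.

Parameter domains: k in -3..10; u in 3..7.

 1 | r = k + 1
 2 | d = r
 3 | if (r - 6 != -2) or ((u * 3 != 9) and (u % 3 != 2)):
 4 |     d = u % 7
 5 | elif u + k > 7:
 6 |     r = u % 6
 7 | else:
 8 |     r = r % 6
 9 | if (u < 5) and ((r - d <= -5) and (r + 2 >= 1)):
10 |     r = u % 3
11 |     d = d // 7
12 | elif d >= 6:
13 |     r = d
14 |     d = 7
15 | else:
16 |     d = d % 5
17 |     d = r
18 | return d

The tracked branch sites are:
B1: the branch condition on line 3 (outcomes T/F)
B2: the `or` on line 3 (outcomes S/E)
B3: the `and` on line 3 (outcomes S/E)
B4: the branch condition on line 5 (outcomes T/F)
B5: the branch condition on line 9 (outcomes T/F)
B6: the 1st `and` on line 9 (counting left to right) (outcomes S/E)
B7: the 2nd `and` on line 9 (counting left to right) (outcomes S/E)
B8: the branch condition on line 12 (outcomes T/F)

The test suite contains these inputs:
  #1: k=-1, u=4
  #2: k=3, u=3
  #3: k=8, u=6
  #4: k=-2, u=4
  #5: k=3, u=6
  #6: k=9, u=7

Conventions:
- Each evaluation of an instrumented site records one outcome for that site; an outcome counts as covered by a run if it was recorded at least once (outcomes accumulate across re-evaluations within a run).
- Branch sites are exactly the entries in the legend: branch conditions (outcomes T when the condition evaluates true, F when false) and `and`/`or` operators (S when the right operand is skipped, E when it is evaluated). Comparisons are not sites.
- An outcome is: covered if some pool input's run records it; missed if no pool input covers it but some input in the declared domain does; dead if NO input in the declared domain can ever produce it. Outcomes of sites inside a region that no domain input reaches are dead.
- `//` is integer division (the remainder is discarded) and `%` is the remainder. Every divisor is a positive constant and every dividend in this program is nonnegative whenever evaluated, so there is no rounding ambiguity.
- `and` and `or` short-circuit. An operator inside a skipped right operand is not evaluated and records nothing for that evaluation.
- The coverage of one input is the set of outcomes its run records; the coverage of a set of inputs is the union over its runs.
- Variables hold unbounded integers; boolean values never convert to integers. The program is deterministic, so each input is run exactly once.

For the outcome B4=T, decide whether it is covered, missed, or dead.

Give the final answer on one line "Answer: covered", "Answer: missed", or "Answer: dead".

no pool input records B4=T
but domain input (k=3, u=5) does record it -> reachable, so missed

Answer: missed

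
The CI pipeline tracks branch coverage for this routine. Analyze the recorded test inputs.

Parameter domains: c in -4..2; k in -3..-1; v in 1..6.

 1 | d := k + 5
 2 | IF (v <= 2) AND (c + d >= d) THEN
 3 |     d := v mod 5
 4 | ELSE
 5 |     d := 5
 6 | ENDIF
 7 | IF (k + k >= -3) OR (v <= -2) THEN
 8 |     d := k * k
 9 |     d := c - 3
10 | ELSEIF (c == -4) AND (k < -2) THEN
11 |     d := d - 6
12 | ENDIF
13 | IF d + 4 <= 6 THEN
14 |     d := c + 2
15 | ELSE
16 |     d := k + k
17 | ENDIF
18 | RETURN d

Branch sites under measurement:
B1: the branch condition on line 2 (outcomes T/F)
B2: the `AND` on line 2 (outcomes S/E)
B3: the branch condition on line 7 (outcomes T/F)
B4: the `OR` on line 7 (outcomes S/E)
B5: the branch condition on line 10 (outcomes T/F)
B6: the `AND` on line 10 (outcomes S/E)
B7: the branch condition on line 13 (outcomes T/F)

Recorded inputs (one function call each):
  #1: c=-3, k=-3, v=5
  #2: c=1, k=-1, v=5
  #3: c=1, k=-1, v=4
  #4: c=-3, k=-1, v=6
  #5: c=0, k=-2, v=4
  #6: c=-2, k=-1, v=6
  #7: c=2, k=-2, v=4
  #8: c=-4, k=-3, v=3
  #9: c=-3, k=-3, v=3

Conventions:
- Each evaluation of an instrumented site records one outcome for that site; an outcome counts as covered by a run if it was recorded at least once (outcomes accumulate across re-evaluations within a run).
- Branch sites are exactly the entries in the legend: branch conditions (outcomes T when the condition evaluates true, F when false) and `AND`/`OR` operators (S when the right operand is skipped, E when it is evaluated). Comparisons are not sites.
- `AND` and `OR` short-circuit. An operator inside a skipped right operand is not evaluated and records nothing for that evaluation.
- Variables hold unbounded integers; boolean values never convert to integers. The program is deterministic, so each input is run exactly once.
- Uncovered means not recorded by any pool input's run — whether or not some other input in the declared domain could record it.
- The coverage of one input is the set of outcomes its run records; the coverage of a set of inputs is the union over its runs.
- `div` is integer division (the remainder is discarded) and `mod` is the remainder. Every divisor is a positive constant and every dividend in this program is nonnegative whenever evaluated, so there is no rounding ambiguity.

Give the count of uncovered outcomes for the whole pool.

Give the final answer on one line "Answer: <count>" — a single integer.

input #1 (c=-3, k=-3, v=5): covers B1=F, B2=S, B3=F, B4=E, B5=F, B6=S, B7=F
input #2 (c=1, k=-1, v=5): covers B1=F, B2=S, B3=T, B4=S, B7=T
input #3 (c=1, k=-1, v=4): covers B1=F, B2=S, B3=T, B4=S, B7=T
input #4 (c=-3, k=-1, v=6): covers B1=F, B2=S, B3=T, B4=S, B7=T
input #5 (c=0, k=-2, v=4): covers B1=F, B2=S, B3=F, B4=E, B5=F, B6=S, B7=F
input #6 (c=-2, k=-1, v=6): covers B1=F, B2=S, B3=T, B4=S, B7=T
input #7 (c=2, k=-2, v=4): covers B1=F, B2=S, B3=F, B4=E, B5=F, B6=S, B7=F
input #8 (c=-4, k=-3, v=3): covers B1=F, B2=S, B3=F, B4=E, B5=T, B6=E, B7=T
input #9 (c=-3, k=-3, v=3): covers B1=F, B2=S, B3=F, B4=E, B5=F, B6=S, B7=F
union over the pool: B1=F, B2=S, B3=T, B3=F, B4=S, B4=E, B5=T, B5=F, B6=S, B6=E, B7=T, B7=F
uncovered (2 of 14): B1=T, B2=E

Answer: 2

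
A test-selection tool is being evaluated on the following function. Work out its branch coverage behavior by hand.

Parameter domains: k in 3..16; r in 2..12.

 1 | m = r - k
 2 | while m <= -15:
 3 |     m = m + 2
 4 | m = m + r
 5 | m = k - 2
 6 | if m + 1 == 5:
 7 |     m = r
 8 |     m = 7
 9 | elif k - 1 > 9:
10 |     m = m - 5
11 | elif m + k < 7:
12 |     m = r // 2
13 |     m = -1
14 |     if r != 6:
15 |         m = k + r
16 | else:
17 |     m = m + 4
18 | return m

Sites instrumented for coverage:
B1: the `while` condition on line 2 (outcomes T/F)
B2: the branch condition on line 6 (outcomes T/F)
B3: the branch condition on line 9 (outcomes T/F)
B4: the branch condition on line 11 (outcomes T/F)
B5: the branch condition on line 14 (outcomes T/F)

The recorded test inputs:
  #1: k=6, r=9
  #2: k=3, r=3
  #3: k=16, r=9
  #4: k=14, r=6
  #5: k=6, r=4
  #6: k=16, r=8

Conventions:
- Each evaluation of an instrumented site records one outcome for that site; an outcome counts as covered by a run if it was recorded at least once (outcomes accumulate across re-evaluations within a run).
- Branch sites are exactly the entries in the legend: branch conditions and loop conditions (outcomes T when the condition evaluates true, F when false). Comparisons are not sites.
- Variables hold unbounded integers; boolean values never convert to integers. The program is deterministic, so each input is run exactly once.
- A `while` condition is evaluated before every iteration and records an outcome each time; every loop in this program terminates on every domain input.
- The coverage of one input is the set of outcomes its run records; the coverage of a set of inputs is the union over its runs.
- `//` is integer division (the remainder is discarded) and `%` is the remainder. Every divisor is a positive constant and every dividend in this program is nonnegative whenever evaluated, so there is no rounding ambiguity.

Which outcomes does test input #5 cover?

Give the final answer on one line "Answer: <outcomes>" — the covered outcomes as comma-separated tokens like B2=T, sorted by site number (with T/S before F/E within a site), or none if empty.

Running input #5 (k=6, r=4), event by event:
  B1->F, B2->T
as a set, this run covers: B1=F, B2=T

Answer: B1=F, B2=T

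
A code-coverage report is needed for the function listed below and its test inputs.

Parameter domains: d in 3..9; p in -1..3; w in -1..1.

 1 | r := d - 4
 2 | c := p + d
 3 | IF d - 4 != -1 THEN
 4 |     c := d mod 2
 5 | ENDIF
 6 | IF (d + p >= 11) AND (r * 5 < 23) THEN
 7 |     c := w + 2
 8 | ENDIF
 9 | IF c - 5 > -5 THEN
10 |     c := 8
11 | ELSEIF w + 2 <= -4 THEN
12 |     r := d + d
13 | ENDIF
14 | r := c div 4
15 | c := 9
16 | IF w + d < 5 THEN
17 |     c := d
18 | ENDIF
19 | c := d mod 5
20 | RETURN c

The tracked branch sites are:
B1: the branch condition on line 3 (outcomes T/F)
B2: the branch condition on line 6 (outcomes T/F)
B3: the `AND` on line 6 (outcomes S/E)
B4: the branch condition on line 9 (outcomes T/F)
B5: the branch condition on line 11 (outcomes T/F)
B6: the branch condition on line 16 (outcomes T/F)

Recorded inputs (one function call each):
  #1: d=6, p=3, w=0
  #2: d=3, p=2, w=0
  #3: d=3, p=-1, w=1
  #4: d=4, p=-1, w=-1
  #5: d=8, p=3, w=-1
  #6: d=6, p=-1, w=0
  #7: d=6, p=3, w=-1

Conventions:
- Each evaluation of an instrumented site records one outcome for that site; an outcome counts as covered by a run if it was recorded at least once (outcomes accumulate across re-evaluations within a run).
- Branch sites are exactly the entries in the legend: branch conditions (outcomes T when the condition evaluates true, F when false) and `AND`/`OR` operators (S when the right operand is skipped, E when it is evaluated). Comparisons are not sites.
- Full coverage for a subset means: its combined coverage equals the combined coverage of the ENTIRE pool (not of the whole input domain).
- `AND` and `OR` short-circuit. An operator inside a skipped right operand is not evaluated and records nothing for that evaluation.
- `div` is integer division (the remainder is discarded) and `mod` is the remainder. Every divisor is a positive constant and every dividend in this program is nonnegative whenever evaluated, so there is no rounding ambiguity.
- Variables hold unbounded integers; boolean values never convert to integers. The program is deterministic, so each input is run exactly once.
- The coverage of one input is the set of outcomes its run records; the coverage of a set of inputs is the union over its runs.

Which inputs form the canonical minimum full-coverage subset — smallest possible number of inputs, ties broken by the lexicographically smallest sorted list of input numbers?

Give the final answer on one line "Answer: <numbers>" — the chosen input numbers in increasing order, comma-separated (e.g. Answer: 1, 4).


input #1, d=6, p=3, w=0: events B1->T, B3->S, B2->F, B4->F, B5->F, B6->F; outcomes B1=T, B2=F, B3=S, B4=F, B5=F, B6=F
input #2, d=3, p=2, w=0: events B1->F, B3->S, B2->F, B4->T, B6->T; outcomes B1=F, B2=F, B3=S, B4=T, B6=T
input #3, d=3, p=-1, w=1: events B1->F, B3->S, B2->F, B4->T, B6->T; outcomes B1=F, B2=F, B3=S, B4=T, B6=T
input #4, d=4, p=-1, w=-1: events B1->T, B3->S, B2->F, B4->F, B5->F, B6->T; outcomes B1=T, B2=F, B3=S, B4=F, B5=F, B6=T
input #5, d=8, p=3, w=-1: events B1->T, B3->E, B2->T, B4->T, B6->F; outcomes B1=T, B2=T, B3=E, B4=T, B6=F
input #6, d=6, p=-1, w=0: events B1->T, B3->S, B2->F, B4->F, B5->F, B6->F; outcomes B1=T, B2=F, B3=S, B4=F, B5=F, B6=F
input #7, d=6, p=3, w=-1: events B1->T, B3->S, B2->F, B4->F, B5->F, B6->F; outcomes B1=T, B2=F, B3=S, B4=F, B5=F, B6=F
union over all inputs: B1=T, B1=F, B2=T, B2=F, B3=S, B3=E, B4=T, B4=F, B5=F, B6=T, B6=F (11 outcomes)
size 1 is not enough: best union over all size-1 subsets is 6/11
size 2 is not enough: best union over all size-2 subsets is 10/11
inputs {1, 2, 5} (size 3) cover everything; no size-3 subset with a lexicographically smaller index list covers all 11
Answer: 1, 2, 5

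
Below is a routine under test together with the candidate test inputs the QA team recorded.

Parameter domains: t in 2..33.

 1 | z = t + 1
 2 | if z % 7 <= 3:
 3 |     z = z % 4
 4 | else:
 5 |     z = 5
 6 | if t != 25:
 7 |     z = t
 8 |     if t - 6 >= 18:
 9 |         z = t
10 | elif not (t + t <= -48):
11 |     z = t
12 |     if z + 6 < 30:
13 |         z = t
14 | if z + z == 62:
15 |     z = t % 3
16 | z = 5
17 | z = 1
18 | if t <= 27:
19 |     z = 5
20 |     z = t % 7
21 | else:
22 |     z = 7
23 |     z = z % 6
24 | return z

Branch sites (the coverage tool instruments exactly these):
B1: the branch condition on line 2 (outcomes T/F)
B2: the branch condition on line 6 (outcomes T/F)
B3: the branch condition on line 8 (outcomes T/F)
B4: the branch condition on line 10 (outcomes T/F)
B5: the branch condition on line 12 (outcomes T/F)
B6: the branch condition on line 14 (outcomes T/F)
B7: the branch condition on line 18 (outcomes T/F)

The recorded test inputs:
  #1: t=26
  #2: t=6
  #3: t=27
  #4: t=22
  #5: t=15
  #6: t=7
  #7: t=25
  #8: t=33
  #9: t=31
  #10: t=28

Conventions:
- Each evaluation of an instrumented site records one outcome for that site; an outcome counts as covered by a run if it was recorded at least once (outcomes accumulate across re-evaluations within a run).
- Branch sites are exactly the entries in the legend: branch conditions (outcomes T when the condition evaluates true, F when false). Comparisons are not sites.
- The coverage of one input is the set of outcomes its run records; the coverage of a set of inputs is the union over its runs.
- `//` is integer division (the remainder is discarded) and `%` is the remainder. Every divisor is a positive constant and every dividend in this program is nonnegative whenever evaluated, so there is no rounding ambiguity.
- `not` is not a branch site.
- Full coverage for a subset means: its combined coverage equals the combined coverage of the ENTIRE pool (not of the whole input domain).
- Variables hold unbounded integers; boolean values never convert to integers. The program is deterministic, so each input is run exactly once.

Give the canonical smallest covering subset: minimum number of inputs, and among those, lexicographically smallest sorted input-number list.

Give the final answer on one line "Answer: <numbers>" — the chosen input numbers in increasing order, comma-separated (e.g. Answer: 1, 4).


run #1 (t=26) runs B1->F, B2->T, B3->T, B6->F, B7->T; records B1=F, B2=T, B3=T, B6=F, B7=T
run #2 (t=6) runs B1->T, B2->T, B3->F, B6->F, B7->T; records B1=T, B2=T, B3=F, B6=F, B7=T
run #3 (t=27) runs B1->T, B2->T, B3->T, B6->F, B7->T; records B1=T, B2=T, B3=T, B6=F, B7=T
run #4 (t=22) runs B1->T, B2->T, B3->F, B6->F, B7->T; records B1=T, B2=T, B3=F, B6=F, B7=T
run #5 (t=15) runs B1->T, B2->T, B3->F, B6->F, B7->T; records B1=T, B2=T, B3=F, B6=F, B7=T
run #6 (t=7) runs B1->T, B2->T, B3->F, B6->F, B7->T; records B1=T, B2=T, B3=F, B6=F, B7=T
run #7 (t=25) runs B1->F, B2->F, B4->T, B5->F, B6->F, B7->T; records B1=F, B2=F, B4=T, B5=F, B6=F, B7=T
run #8 (t=33) runs B1->F, B2->T, B3->T, B6->F, B7->F; records B1=F, B2=T, B3=T, B6=F, B7=F
run #9 (t=31) runs B1->F, B2->T, B3->T, B6->T, B7->F; records B1=F, B2=T, B3=T, B6=T, B7=F
run #10 (t=28) runs B1->T, B2->T, B3->T, B6->F, B7->F; records B1=T, B2=T, B3=T, B6=F, B7=F
together the pool reaches 12 outcomes: B1=T, B1=F, B2=T, B2=F, B3=T, B3=F, B4=T, B5=F, B6=T, B6=F, B7=T, B7=F
no size-1 subset reaches all 12 outcomes (best union: 6/12)
no size-2 subset reaches all 12 outcomes (best union: 10/12)
at size 3, {2, 7, 9} reaches all 12 outcomes; every lexicographically earlier size-3 subset fails
Answer: 2, 7, 9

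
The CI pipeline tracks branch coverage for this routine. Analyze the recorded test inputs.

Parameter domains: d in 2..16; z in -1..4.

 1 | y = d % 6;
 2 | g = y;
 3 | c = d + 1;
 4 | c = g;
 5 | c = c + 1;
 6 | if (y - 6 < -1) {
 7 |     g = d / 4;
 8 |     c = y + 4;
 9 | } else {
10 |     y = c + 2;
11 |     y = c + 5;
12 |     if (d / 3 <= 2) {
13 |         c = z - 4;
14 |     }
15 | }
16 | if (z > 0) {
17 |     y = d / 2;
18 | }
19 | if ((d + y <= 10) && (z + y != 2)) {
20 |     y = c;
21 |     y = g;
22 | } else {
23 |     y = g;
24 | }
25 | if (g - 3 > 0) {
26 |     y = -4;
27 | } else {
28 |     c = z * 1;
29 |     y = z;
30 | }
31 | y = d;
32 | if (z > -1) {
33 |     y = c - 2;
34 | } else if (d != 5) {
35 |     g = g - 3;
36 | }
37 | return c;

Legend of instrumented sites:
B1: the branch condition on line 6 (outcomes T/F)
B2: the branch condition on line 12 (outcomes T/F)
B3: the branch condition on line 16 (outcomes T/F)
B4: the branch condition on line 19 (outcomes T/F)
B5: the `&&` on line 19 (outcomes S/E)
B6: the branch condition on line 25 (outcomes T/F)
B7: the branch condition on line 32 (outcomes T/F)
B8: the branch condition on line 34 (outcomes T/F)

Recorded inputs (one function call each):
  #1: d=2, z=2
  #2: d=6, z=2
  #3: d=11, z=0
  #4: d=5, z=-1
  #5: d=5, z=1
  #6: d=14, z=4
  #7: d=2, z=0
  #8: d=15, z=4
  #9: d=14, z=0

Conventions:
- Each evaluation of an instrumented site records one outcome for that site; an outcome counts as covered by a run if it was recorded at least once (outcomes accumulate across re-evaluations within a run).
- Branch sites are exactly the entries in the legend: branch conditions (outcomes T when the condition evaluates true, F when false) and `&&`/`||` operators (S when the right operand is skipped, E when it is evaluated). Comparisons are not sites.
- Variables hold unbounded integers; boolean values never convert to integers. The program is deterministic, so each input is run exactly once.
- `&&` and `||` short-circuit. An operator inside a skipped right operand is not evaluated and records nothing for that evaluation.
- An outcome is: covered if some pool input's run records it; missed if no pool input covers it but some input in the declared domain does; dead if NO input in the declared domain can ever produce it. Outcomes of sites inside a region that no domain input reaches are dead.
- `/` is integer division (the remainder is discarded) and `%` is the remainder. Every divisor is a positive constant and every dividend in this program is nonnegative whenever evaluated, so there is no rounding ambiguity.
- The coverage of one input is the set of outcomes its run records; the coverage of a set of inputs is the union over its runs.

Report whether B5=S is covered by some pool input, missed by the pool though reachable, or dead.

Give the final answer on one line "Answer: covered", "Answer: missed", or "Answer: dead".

B5=S is recorded by pool input(s) 3, 4, 6, 8, 9 -> covered

Answer: covered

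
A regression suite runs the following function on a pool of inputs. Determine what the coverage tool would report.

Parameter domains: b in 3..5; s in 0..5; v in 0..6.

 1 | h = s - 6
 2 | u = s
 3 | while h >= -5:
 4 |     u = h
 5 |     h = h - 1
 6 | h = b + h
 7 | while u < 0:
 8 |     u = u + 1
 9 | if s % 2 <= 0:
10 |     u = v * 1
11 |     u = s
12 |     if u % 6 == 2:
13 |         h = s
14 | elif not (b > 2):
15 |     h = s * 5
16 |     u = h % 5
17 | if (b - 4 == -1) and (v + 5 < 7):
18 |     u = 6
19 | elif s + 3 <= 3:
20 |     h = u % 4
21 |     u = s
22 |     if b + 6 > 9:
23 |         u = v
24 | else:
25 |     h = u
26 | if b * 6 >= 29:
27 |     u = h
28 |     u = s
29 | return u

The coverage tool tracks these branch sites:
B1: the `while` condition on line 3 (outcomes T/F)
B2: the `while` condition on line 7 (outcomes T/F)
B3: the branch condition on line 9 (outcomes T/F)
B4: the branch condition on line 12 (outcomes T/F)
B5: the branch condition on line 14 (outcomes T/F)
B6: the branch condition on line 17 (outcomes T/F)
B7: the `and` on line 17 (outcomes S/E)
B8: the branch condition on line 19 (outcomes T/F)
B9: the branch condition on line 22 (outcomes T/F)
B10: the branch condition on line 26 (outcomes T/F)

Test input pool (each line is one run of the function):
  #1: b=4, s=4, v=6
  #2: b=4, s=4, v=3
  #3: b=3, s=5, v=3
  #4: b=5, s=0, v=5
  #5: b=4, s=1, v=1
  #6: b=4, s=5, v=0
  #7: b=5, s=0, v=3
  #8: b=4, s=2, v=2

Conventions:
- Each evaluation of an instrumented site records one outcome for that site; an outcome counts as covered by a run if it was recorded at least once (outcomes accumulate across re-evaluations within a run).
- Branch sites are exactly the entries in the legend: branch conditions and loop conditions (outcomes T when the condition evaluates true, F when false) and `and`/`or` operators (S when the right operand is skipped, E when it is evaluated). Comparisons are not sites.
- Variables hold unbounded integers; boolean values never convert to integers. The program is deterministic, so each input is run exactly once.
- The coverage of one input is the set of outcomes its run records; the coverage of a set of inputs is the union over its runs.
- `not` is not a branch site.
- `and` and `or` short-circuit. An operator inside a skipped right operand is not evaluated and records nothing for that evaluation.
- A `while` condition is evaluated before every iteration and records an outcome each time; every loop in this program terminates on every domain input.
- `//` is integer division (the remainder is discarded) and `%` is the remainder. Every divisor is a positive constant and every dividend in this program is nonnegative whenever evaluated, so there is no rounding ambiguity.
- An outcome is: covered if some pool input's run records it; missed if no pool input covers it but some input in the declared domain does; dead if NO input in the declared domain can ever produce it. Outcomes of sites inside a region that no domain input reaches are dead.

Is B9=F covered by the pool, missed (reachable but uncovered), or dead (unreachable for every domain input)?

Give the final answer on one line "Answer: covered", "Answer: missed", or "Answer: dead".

no pool input records B9=F
but domain input (b=3, s=0, v=2) does record it -> reachable, so missed

Answer: missed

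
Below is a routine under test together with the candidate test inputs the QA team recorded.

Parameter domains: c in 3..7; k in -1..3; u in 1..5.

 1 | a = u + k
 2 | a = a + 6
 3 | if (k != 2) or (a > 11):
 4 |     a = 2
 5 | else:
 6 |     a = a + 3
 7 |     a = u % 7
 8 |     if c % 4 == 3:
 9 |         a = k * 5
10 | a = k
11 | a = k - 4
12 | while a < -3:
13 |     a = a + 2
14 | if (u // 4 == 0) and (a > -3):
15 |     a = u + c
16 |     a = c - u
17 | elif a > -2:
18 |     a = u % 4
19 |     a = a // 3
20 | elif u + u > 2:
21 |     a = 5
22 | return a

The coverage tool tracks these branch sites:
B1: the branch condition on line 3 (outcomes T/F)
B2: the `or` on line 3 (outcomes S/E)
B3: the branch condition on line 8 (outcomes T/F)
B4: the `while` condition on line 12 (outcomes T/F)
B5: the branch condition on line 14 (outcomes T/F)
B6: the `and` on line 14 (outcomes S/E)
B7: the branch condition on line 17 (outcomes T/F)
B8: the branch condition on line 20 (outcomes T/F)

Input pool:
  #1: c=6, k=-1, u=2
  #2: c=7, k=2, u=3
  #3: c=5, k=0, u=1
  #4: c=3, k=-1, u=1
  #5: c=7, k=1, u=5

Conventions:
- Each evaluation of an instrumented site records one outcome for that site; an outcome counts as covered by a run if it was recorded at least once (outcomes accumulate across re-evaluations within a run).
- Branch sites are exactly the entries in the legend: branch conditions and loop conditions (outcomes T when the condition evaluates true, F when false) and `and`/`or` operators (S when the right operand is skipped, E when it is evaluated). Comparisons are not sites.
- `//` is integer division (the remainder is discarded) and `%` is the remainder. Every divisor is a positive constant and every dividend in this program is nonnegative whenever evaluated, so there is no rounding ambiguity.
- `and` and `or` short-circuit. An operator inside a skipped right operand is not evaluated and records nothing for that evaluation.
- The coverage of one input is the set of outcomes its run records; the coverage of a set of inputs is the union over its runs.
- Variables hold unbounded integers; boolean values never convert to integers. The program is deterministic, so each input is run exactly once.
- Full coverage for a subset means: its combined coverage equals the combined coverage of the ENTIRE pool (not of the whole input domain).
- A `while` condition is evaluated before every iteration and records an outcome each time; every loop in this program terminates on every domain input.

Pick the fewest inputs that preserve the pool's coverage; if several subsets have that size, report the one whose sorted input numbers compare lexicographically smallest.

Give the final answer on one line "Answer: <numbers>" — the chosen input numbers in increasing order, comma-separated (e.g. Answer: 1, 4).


run #1 (c=6, k=-1, u=2) records B1=T, B2=S, B4=T, B4=F, B5=F, B6=E, B7=F, B8=T
run #2 (c=7, k=2, u=3) records B1=F, B2=E, B3=T, B4=F, B5=T, B6=E
run #3 (c=5, k=0, u=1) records B1=T, B2=S, B4=T, B4=F, B5=T, B6=E
run #4 (c=3, k=-1, u=1) records B1=T, B2=S, B4=T, B4=F, B5=F, B6=E, B7=F, B8=F
run #5 (c=7, k=1, u=5) records B1=T, B2=S, B4=F, B5=F, B6=S, B7=F, B8=T
pool-wide coverage (14 outcomes): B1=T, B1=F, B2=S, B2=E, B3=T, B4=T, B4=F, B5=T, B5=F, B6=S, B6=E, B7=F, B8=T, B8=F
every size-1 subset falls short of the 14 outcomes (best: 8/14)
every size-2 subset falls short of the 14 outcomes (best: 12/14)
inputs {2, 4, 5} (size 3) cover everything; no size-3 subset with a lexicographically smaller index list covers all 14
Answer: 2, 4, 5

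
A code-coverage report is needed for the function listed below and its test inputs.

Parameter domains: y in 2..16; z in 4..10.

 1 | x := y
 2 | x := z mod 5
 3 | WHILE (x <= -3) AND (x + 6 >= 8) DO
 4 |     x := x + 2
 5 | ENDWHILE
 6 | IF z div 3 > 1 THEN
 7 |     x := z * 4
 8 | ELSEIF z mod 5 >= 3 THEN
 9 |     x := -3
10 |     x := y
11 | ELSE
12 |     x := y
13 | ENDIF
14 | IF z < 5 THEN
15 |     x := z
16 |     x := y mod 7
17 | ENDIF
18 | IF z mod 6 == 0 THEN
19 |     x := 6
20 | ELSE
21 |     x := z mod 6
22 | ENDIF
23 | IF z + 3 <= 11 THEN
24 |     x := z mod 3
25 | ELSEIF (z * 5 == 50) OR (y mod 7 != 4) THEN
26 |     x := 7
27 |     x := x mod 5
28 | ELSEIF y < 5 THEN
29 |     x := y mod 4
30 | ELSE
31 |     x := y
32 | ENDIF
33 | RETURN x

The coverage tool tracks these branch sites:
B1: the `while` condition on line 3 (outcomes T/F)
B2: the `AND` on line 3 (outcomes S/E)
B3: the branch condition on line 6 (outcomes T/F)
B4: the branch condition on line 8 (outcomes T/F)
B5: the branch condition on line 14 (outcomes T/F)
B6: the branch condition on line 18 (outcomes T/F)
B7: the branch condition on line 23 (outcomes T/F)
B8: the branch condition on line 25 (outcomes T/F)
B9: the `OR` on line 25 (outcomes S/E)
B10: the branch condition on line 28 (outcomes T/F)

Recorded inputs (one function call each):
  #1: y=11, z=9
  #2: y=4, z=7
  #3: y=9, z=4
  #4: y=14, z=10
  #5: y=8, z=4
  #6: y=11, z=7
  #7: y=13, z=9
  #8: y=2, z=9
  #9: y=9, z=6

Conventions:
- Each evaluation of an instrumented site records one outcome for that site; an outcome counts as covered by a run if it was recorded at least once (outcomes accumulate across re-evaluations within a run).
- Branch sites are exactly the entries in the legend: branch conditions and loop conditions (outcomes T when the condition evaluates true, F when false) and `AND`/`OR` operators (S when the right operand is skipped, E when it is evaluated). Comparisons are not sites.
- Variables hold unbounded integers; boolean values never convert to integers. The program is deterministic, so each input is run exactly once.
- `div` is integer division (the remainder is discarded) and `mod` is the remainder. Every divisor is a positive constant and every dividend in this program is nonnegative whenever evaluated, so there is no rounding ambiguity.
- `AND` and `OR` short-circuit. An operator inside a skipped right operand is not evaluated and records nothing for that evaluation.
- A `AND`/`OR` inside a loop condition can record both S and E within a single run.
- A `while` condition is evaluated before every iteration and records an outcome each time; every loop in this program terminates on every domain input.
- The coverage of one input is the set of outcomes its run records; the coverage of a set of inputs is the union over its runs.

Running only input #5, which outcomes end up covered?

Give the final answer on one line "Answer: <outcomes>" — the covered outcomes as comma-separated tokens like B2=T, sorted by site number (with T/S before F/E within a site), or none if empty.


Tracing the run of input #5 (y=8, z=4):
  B2->S, B1->F, B3->F, B4->T, B5->T, B6->F, B7->T
distinct outcomes covered: B1=F, B2=S, B3=F, B4=T, B5=T, B6=F, B7=T
Answer: B1=F, B2=S, B3=F, B4=T, B5=T, B6=F, B7=T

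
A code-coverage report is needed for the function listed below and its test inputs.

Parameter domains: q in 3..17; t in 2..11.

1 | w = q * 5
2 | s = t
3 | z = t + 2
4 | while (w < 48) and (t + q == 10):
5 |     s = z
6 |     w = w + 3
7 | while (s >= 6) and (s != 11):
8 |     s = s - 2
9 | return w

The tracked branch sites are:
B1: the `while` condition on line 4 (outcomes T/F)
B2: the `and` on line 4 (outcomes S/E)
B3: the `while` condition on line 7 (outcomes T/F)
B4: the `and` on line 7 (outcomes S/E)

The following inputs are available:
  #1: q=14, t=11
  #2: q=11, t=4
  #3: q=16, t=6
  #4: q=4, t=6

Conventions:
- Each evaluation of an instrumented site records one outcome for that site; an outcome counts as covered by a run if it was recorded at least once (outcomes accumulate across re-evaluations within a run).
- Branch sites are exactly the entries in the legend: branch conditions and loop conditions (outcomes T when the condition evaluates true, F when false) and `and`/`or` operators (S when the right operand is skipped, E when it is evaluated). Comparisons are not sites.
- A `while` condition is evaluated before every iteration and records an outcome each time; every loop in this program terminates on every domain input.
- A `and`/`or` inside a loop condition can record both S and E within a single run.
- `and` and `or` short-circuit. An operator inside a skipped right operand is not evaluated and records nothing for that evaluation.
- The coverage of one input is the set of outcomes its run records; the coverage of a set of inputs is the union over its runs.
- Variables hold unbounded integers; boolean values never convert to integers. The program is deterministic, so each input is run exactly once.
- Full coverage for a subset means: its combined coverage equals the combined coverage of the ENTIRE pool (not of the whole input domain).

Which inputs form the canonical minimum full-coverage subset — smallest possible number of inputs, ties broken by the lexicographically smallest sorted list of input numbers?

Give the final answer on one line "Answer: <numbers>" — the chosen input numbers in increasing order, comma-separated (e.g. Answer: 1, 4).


test 1 (q=14, t=11) hits B1=F, B2=S, B3=F, B4=E
test 2 (q=11, t=4) hits B1=F, B2=S, B3=F, B4=S
test 3 (q=16, t=6) hits B1=F, B2=S, B3=T, B3=F, B4=S, B4=E
test 4 (q=4, t=6) hits B1=T, B1=F, B2=S, B2=E, B3=T, B3=F, B4=S, B4=E
union over all inputs: B1=T, B1=F, B2=S, B2=E, B3=T, B3=F, B4=S, B4=E (8 outcomes)
inputs {4} (size 1) cover everything; no size-1 subset with a lexicographically smaller index list covers all 8
Answer: 4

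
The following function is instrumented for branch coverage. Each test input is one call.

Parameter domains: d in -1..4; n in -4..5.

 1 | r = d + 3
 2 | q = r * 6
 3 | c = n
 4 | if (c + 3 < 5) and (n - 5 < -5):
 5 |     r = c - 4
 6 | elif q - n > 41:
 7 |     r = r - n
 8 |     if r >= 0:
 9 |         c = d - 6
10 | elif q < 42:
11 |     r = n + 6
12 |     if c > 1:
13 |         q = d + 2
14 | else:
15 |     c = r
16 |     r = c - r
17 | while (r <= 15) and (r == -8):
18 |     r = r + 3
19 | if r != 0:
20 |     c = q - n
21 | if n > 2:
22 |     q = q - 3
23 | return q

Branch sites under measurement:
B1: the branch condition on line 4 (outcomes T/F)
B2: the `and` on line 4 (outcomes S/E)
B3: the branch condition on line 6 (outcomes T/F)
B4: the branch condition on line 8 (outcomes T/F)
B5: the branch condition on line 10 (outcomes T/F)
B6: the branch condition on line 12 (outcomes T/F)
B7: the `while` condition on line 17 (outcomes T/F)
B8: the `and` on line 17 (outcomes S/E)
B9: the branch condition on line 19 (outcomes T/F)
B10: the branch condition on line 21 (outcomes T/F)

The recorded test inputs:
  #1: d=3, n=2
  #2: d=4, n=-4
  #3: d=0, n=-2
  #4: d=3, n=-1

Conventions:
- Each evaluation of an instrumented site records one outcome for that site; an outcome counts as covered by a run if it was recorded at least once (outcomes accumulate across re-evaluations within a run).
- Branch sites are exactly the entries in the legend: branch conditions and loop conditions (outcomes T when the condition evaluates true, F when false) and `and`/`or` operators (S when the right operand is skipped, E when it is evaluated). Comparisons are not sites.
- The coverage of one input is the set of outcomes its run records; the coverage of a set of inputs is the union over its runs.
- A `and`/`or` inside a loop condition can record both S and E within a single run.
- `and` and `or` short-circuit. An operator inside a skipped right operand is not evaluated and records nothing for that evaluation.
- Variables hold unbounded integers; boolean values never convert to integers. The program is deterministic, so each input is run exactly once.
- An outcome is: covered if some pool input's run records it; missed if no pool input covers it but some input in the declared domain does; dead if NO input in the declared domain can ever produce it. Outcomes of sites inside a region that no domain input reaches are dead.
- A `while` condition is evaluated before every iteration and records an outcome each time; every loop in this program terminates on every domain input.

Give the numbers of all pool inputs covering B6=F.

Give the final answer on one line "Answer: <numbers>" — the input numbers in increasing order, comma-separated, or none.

input #1 (d=3, n=2): does not record B6=F
input #2 (d=4, n=-4): does not record B6=F
input #3 (d=0, n=-2): does not record B6=F
input #4 (d=3, n=-1): does not record B6=F

Answer: none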